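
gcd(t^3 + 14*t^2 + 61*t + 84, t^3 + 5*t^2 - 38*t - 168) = t^2 + 11*t + 28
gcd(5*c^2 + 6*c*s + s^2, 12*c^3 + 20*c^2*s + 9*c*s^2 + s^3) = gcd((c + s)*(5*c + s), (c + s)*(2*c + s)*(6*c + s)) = c + s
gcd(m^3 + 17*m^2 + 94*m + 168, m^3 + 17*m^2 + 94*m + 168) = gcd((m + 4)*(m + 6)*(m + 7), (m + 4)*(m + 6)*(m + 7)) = m^3 + 17*m^2 + 94*m + 168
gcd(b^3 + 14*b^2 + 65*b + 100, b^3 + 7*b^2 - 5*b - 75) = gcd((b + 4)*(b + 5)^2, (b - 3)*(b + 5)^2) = b^2 + 10*b + 25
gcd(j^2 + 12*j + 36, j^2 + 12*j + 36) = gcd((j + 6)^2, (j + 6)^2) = j^2 + 12*j + 36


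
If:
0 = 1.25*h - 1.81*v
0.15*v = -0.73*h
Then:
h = 0.00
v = 0.00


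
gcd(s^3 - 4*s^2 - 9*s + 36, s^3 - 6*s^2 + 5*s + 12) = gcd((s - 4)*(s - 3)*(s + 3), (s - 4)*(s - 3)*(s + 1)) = s^2 - 7*s + 12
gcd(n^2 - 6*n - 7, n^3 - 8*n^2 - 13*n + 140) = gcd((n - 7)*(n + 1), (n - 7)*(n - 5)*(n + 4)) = n - 7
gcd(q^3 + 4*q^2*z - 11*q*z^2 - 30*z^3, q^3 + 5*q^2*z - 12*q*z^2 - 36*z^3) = -q^2 + q*z + 6*z^2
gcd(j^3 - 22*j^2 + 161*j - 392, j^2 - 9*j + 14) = j - 7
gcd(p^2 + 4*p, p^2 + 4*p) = p^2 + 4*p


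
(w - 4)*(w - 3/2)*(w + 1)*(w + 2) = w^4 - 5*w^3/2 - 17*w^2/2 + 7*w + 12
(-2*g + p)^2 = 4*g^2 - 4*g*p + p^2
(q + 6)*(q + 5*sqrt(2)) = q^2 + 6*q + 5*sqrt(2)*q + 30*sqrt(2)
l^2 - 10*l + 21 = (l - 7)*(l - 3)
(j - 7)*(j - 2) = j^2 - 9*j + 14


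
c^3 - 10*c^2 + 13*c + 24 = (c - 8)*(c - 3)*(c + 1)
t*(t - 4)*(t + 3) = t^3 - t^2 - 12*t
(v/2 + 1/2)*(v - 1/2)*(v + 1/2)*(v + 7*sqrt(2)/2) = v^4/2 + v^3/2 + 7*sqrt(2)*v^3/4 - v^2/8 + 7*sqrt(2)*v^2/4 - 7*sqrt(2)*v/16 - v/8 - 7*sqrt(2)/16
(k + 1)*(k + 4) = k^2 + 5*k + 4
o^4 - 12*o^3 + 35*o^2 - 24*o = o*(o - 8)*(o - 3)*(o - 1)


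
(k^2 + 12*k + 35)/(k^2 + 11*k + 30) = (k + 7)/(k + 6)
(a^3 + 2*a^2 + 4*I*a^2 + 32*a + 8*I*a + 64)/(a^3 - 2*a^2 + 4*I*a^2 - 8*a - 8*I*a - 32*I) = (a^2 + 4*I*a + 32)/(a^2 + 4*a*(-1 + I) - 16*I)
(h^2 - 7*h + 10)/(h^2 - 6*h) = (h^2 - 7*h + 10)/(h*(h - 6))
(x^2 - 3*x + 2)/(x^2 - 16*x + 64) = (x^2 - 3*x + 2)/(x^2 - 16*x + 64)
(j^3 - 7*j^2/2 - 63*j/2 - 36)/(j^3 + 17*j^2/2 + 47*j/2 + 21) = (2*j^2 - 13*j - 24)/(2*j^2 + 11*j + 14)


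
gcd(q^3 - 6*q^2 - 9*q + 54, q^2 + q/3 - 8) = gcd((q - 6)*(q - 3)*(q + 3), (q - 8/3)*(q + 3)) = q + 3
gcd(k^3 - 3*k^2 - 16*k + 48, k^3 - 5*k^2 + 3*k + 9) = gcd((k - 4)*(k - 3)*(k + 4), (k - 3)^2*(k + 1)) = k - 3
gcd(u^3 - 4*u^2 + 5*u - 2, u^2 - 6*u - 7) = 1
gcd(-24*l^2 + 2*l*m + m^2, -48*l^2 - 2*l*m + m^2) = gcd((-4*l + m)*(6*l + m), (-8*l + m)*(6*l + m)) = 6*l + m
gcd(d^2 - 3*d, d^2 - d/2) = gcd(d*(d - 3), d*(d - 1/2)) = d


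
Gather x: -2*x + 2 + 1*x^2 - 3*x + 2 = x^2 - 5*x + 4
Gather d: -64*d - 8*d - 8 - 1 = -72*d - 9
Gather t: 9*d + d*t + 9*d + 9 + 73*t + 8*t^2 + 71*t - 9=18*d + 8*t^2 + t*(d + 144)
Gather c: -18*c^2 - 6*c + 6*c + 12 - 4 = 8 - 18*c^2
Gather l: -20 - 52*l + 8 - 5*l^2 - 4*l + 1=-5*l^2 - 56*l - 11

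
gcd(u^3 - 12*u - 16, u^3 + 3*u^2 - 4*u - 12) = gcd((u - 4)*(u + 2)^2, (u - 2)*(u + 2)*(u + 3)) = u + 2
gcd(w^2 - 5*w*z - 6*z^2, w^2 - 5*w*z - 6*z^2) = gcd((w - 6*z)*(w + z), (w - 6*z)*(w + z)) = -w^2 + 5*w*z + 6*z^2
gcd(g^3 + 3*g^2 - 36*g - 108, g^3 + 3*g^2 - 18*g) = g + 6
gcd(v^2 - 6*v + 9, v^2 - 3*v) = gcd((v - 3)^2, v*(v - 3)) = v - 3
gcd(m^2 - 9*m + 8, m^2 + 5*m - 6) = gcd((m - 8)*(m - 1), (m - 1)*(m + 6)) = m - 1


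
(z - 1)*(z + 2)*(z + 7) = z^3 + 8*z^2 + 5*z - 14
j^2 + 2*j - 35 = (j - 5)*(j + 7)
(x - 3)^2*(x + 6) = x^3 - 27*x + 54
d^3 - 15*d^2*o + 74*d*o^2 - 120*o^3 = (d - 6*o)*(d - 5*o)*(d - 4*o)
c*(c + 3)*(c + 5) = c^3 + 8*c^2 + 15*c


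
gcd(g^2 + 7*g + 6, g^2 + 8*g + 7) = g + 1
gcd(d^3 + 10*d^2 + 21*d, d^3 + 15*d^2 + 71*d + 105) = d^2 + 10*d + 21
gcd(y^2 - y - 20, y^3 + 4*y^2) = y + 4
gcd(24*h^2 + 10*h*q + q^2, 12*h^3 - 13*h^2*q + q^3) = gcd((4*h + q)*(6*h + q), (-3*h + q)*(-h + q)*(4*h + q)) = 4*h + q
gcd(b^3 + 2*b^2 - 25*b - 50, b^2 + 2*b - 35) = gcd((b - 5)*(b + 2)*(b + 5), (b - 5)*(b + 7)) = b - 5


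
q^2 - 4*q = q*(q - 4)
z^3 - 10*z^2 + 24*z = z*(z - 6)*(z - 4)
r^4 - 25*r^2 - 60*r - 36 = (r - 6)*(r + 1)*(r + 2)*(r + 3)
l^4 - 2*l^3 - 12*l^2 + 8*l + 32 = (l - 4)*(l - 2)*(l + 2)^2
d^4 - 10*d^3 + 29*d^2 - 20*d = d*(d - 5)*(d - 4)*(d - 1)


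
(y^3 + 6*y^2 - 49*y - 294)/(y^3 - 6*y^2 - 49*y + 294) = (y + 6)/(y - 6)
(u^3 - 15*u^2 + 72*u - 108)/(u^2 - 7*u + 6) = (u^2 - 9*u + 18)/(u - 1)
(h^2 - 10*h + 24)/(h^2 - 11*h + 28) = (h - 6)/(h - 7)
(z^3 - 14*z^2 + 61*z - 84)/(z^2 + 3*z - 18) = (z^2 - 11*z + 28)/(z + 6)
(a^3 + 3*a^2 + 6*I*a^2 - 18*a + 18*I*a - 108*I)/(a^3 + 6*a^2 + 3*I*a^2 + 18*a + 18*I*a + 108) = (a - 3)/(a - 3*I)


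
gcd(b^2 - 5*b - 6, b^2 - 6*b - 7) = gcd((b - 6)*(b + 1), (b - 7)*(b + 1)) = b + 1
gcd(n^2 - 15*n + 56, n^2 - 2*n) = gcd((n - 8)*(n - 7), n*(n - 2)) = 1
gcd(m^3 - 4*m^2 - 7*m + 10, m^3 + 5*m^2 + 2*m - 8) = m^2 + m - 2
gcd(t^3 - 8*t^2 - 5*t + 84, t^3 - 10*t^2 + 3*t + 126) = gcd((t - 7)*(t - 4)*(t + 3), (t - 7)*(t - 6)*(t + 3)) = t^2 - 4*t - 21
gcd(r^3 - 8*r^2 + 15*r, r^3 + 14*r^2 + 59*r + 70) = 1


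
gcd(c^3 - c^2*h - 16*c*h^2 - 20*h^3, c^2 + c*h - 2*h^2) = c + 2*h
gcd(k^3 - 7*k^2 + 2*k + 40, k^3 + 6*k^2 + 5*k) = 1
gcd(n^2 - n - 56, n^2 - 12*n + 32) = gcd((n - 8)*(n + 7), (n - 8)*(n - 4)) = n - 8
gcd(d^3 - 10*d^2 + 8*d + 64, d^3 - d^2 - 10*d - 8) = d^2 - 2*d - 8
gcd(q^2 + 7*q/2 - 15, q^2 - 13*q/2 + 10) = q - 5/2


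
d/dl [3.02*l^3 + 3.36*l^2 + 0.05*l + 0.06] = 9.06*l^2 + 6.72*l + 0.05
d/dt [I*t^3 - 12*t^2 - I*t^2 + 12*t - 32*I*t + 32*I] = 3*I*t^2 - 24*t - 2*I*t + 12 - 32*I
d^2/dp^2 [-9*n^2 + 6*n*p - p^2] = -2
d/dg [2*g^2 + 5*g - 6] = 4*g + 5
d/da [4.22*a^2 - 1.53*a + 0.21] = 8.44*a - 1.53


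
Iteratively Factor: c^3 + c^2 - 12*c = (c + 4)*(c^2 - 3*c) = (c - 3)*(c + 4)*(c)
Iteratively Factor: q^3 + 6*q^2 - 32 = (q + 4)*(q^2 + 2*q - 8) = (q + 4)^2*(q - 2)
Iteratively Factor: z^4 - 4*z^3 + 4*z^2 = (z)*(z^3 - 4*z^2 + 4*z) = z*(z - 2)*(z^2 - 2*z) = z*(z - 2)^2*(z)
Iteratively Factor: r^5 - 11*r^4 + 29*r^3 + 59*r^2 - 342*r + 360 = (r - 2)*(r^4 - 9*r^3 + 11*r^2 + 81*r - 180) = (r - 2)*(r + 3)*(r^3 - 12*r^2 + 47*r - 60) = (r - 5)*(r - 2)*(r + 3)*(r^2 - 7*r + 12) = (r - 5)*(r - 4)*(r - 2)*(r + 3)*(r - 3)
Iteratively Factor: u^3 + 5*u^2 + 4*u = (u + 1)*(u^2 + 4*u) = u*(u + 1)*(u + 4)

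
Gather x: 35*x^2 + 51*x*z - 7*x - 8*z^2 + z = 35*x^2 + x*(51*z - 7) - 8*z^2 + z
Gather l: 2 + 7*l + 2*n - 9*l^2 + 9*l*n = -9*l^2 + l*(9*n + 7) + 2*n + 2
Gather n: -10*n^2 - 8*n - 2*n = -10*n^2 - 10*n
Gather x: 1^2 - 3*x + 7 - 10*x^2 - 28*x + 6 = -10*x^2 - 31*x + 14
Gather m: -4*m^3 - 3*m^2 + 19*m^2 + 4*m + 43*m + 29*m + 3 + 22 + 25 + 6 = -4*m^3 + 16*m^2 + 76*m + 56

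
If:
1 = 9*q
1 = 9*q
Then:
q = 1/9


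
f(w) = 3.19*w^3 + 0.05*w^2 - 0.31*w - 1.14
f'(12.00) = 1378.97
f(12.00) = 5514.66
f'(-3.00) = 85.52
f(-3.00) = -85.89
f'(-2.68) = 68.16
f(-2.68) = -61.35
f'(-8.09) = 625.22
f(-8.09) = -1684.39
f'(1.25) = 14.77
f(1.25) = 4.78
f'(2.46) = 57.85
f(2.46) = 45.89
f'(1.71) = 27.84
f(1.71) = 14.43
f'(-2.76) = 72.31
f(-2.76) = -66.97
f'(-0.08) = -0.26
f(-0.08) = -1.12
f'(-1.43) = 19.12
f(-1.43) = -9.92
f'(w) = 9.57*w^2 + 0.1*w - 0.31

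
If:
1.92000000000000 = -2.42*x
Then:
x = -0.79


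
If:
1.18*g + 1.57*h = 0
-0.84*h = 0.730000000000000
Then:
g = 1.16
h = -0.87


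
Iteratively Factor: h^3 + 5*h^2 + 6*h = (h)*(h^2 + 5*h + 6) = h*(h + 2)*(h + 3)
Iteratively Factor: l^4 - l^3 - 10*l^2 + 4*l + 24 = (l + 2)*(l^3 - 3*l^2 - 4*l + 12) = (l - 3)*(l + 2)*(l^2 - 4) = (l - 3)*(l - 2)*(l + 2)*(l + 2)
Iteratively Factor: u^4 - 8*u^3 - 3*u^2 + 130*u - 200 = (u - 2)*(u^3 - 6*u^2 - 15*u + 100) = (u - 5)*(u - 2)*(u^2 - u - 20) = (u - 5)*(u - 2)*(u + 4)*(u - 5)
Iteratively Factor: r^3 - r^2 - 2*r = (r - 2)*(r^2 + r) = (r - 2)*(r + 1)*(r)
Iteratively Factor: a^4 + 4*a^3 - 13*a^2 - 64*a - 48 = (a + 4)*(a^3 - 13*a - 12) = (a + 1)*(a + 4)*(a^2 - a - 12) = (a - 4)*(a + 1)*(a + 4)*(a + 3)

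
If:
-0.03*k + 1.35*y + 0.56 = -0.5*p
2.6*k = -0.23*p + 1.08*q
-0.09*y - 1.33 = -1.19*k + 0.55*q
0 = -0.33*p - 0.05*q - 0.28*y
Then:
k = -14.61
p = 8.29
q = -33.40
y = -3.81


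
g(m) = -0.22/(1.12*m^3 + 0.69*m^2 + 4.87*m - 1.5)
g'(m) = -0.22*(-3.36*m^2 - 1.38*m - 4.87)/(1.12*m^3 + 0.69*m^2 + 4.87*m - 1.5)^2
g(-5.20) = 0.00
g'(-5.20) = 0.00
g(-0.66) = 0.05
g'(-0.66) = 0.05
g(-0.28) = 0.08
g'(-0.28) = 0.13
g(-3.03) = 0.01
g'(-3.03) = 0.00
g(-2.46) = 0.01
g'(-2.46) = 0.01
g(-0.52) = 0.05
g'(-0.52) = 0.07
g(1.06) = -0.04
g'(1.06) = 0.07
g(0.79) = -0.07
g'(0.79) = 0.16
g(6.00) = -0.00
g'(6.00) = 0.00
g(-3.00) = 0.01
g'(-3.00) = 0.00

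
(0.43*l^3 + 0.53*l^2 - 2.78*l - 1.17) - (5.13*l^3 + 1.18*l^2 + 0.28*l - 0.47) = -4.7*l^3 - 0.65*l^2 - 3.06*l - 0.7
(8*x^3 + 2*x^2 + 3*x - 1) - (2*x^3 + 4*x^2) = 6*x^3 - 2*x^2 + 3*x - 1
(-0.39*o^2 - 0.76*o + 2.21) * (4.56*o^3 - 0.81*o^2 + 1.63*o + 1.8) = -1.7784*o^5 - 3.1497*o^4 + 10.0575*o^3 - 3.7309*o^2 + 2.2343*o + 3.978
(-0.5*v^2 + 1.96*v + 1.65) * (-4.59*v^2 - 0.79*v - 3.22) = 2.295*v^4 - 8.6014*v^3 - 7.5119*v^2 - 7.6147*v - 5.313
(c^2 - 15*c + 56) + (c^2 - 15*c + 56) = 2*c^2 - 30*c + 112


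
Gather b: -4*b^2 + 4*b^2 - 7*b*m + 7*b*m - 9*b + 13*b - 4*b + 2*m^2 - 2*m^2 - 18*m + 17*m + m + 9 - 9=0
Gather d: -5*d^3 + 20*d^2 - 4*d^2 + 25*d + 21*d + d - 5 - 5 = -5*d^3 + 16*d^2 + 47*d - 10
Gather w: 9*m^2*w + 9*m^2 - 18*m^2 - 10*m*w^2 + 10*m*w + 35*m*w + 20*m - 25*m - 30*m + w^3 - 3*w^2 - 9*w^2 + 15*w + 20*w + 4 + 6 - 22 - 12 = -9*m^2 - 35*m + w^3 + w^2*(-10*m - 12) + w*(9*m^2 + 45*m + 35) - 24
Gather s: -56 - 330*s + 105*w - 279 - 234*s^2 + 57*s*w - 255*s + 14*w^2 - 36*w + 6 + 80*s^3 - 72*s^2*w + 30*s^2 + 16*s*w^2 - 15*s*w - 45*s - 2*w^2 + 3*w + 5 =80*s^3 + s^2*(-72*w - 204) + s*(16*w^2 + 42*w - 630) + 12*w^2 + 72*w - 324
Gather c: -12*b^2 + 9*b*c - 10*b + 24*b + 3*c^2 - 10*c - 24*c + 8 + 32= -12*b^2 + 14*b + 3*c^2 + c*(9*b - 34) + 40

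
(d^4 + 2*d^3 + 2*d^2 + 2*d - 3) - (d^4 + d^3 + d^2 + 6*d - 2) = d^3 + d^2 - 4*d - 1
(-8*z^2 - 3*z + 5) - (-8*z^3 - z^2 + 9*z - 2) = 8*z^3 - 7*z^2 - 12*z + 7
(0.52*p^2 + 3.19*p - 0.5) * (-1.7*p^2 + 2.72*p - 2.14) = -0.884*p^4 - 4.0086*p^3 + 8.414*p^2 - 8.1866*p + 1.07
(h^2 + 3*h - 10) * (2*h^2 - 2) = 2*h^4 + 6*h^3 - 22*h^2 - 6*h + 20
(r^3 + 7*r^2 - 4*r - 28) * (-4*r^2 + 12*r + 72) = -4*r^5 - 16*r^4 + 172*r^3 + 568*r^2 - 624*r - 2016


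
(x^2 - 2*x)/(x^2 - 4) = x/(x + 2)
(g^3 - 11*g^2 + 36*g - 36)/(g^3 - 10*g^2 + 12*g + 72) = (g^2 - 5*g + 6)/(g^2 - 4*g - 12)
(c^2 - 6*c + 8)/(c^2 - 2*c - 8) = (c - 2)/(c + 2)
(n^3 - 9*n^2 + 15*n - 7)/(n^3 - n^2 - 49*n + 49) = (n - 1)/(n + 7)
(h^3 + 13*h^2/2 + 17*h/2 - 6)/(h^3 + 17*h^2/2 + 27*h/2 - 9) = (h + 4)/(h + 6)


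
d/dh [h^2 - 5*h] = 2*h - 5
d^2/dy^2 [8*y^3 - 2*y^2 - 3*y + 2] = 48*y - 4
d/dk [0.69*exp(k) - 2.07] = 0.69*exp(k)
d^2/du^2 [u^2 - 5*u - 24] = 2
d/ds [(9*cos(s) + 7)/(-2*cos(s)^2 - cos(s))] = -(18*sin(s) + 7*sin(s)/cos(s)^2 + 28*tan(s))/(2*cos(s) + 1)^2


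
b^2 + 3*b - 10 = (b - 2)*(b + 5)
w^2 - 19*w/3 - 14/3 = (w - 7)*(w + 2/3)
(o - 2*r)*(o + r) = o^2 - o*r - 2*r^2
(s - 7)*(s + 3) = s^2 - 4*s - 21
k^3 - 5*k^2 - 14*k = k*(k - 7)*(k + 2)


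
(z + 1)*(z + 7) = z^2 + 8*z + 7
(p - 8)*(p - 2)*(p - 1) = p^3 - 11*p^2 + 26*p - 16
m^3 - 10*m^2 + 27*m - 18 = (m - 6)*(m - 3)*(m - 1)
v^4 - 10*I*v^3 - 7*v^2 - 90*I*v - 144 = (v - 8*I)*(v - 3*I)*(v - 2*I)*(v + 3*I)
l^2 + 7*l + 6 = (l + 1)*(l + 6)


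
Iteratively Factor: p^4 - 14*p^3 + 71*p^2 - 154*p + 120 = (p - 4)*(p^3 - 10*p^2 + 31*p - 30) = (p - 4)*(p - 2)*(p^2 - 8*p + 15) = (p - 4)*(p - 3)*(p - 2)*(p - 5)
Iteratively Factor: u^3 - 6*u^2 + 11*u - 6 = (u - 2)*(u^2 - 4*u + 3) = (u - 2)*(u - 1)*(u - 3)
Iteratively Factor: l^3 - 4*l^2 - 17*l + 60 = (l - 3)*(l^2 - l - 20) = (l - 5)*(l - 3)*(l + 4)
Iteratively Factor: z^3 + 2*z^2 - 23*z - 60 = (z - 5)*(z^2 + 7*z + 12) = (z - 5)*(z + 3)*(z + 4)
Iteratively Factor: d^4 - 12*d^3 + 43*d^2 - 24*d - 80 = (d - 4)*(d^3 - 8*d^2 + 11*d + 20) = (d - 4)*(d + 1)*(d^2 - 9*d + 20) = (d - 4)^2*(d + 1)*(d - 5)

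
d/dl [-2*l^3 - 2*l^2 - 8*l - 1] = -6*l^2 - 4*l - 8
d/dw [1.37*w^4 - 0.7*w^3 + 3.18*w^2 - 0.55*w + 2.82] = 5.48*w^3 - 2.1*w^2 + 6.36*w - 0.55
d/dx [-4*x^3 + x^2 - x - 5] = -12*x^2 + 2*x - 1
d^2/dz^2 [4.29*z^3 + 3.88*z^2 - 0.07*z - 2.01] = 25.74*z + 7.76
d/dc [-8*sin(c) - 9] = -8*cos(c)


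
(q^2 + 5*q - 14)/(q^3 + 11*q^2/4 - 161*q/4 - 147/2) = 4*(q - 2)/(4*q^2 - 17*q - 42)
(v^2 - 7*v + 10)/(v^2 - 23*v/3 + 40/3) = 3*(v - 2)/(3*v - 8)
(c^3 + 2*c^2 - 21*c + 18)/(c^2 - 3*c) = c + 5 - 6/c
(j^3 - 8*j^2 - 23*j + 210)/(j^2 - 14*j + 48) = (j^2 - 2*j - 35)/(j - 8)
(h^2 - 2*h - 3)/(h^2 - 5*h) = (h^2 - 2*h - 3)/(h*(h - 5))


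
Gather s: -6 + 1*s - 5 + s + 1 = 2*s - 10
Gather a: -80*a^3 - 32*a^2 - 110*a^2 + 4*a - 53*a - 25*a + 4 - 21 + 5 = -80*a^3 - 142*a^2 - 74*a - 12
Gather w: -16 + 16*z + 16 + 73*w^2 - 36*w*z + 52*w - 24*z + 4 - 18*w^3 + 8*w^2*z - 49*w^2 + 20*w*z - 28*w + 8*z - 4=-18*w^3 + w^2*(8*z + 24) + w*(24 - 16*z)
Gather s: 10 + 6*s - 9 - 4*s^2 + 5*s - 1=-4*s^2 + 11*s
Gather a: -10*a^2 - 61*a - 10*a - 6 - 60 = -10*a^2 - 71*a - 66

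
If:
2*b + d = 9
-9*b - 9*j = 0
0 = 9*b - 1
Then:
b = 1/9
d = 79/9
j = -1/9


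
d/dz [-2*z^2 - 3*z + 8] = -4*z - 3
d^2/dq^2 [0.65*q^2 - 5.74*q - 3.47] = 1.30000000000000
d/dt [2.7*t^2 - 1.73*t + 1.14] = 5.4*t - 1.73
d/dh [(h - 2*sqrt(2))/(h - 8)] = 2*(-4 + sqrt(2))/(h - 8)^2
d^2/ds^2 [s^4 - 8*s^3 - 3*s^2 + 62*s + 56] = 12*s^2 - 48*s - 6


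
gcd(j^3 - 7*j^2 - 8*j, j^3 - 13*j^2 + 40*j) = j^2 - 8*j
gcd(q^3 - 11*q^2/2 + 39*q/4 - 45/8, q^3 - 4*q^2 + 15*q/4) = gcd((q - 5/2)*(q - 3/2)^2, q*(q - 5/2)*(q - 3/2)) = q^2 - 4*q + 15/4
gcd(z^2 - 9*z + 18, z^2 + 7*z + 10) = 1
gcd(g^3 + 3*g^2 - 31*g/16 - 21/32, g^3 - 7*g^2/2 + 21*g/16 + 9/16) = g^2 - g/2 - 3/16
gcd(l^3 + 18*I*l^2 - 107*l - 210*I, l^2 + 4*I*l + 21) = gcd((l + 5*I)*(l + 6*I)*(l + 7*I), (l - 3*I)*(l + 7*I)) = l + 7*I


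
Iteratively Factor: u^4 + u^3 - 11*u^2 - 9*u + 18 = (u - 1)*(u^3 + 2*u^2 - 9*u - 18) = (u - 3)*(u - 1)*(u^2 + 5*u + 6) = (u - 3)*(u - 1)*(u + 3)*(u + 2)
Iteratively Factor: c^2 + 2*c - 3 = (c - 1)*(c + 3)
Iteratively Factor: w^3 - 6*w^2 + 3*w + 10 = (w - 2)*(w^2 - 4*w - 5) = (w - 2)*(w + 1)*(w - 5)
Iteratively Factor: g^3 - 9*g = (g + 3)*(g^2 - 3*g) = g*(g + 3)*(g - 3)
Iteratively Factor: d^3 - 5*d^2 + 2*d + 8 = (d - 4)*(d^2 - d - 2) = (d - 4)*(d + 1)*(d - 2)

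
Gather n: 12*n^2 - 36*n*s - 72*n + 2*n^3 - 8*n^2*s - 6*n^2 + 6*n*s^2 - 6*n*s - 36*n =2*n^3 + n^2*(6 - 8*s) + n*(6*s^2 - 42*s - 108)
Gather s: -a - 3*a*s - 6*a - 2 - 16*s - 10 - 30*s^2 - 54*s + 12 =-7*a - 30*s^2 + s*(-3*a - 70)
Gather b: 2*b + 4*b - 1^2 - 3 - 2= 6*b - 6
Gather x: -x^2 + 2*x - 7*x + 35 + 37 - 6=-x^2 - 5*x + 66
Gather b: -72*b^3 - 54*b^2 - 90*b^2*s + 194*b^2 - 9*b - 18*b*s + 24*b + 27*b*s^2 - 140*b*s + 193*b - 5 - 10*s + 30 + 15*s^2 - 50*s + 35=-72*b^3 + b^2*(140 - 90*s) + b*(27*s^2 - 158*s + 208) + 15*s^2 - 60*s + 60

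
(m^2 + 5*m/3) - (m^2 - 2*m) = 11*m/3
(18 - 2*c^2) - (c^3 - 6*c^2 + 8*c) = -c^3 + 4*c^2 - 8*c + 18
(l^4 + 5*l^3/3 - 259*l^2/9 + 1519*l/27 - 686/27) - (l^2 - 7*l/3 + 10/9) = l^4 + 5*l^3/3 - 268*l^2/9 + 1582*l/27 - 716/27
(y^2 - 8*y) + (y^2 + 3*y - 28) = 2*y^2 - 5*y - 28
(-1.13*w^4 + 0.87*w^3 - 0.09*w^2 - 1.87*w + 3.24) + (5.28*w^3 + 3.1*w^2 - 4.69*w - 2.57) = -1.13*w^4 + 6.15*w^3 + 3.01*w^2 - 6.56*w + 0.67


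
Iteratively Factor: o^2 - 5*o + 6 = (o - 3)*(o - 2)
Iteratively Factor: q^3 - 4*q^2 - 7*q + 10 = (q + 2)*(q^2 - 6*q + 5) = (q - 1)*(q + 2)*(q - 5)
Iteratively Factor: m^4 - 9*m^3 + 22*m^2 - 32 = (m - 2)*(m^3 - 7*m^2 + 8*m + 16) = (m - 4)*(m - 2)*(m^2 - 3*m - 4) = (m - 4)*(m - 2)*(m + 1)*(m - 4)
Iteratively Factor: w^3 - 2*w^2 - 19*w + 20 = (w - 1)*(w^2 - w - 20) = (w - 5)*(w - 1)*(w + 4)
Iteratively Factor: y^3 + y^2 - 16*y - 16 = (y - 4)*(y^2 + 5*y + 4) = (y - 4)*(y + 4)*(y + 1)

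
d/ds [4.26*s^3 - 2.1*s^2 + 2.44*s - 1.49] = 12.78*s^2 - 4.2*s + 2.44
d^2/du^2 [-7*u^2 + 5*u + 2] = -14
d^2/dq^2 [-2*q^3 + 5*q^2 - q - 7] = 10 - 12*q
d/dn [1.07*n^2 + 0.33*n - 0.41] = 2.14*n + 0.33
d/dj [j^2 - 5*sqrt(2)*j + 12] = 2*j - 5*sqrt(2)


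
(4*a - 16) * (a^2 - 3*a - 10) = 4*a^3 - 28*a^2 + 8*a + 160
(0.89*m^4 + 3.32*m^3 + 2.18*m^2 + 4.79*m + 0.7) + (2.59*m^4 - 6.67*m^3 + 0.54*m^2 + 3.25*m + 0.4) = 3.48*m^4 - 3.35*m^3 + 2.72*m^2 + 8.04*m + 1.1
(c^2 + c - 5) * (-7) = -7*c^2 - 7*c + 35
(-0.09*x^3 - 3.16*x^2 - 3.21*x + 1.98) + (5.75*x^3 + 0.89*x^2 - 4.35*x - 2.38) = 5.66*x^3 - 2.27*x^2 - 7.56*x - 0.4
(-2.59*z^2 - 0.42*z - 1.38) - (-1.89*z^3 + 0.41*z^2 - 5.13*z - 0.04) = 1.89*z^3 - 3.0*z^2 + 4.71*z - 1.34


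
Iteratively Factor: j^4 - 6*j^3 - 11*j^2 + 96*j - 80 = (j - 5)*(j^3 - j^2 - 16*j + 16) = (j - 5)*(j - 4)*(j^2 + 3*j - 4) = (j - 5)*(j - 4)*(j - 1)*(j + 4)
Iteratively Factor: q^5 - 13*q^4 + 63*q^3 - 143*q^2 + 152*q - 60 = (q - 1)*(q^4 - 12*q^3 + 51*q^2 - 92*q + 60) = (q - 5)*(q - 1)*(q^3 - 7*q^2 + 16*q - 12) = (q - 5)*(q - 2)*(q - 1)*(q^2 - 5*q + 6) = (q - 5)*(q - 2)^2*(q - 1)*(q - 3)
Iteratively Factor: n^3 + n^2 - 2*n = (n - 1)*(n^2 + 2*n) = n*(n - 1)*(n + 2)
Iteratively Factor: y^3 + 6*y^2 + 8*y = (y + 2)*(y^2 + 4*y) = y*(y + 2)*(y + 4)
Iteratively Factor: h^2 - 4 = (h - 2)*(h + 2)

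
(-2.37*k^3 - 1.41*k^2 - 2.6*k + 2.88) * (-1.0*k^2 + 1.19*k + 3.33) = 2.37*k^5 - 1.4103*k^4 - 6.97*k^3 - 10.6693*k^2 - 5.2308*k + 9.5904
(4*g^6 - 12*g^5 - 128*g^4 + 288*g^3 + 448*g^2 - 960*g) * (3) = 12*g^6 - 36*g^5 - 384*g^4 + 864*g^3 + 1344*g^2 - 2880*g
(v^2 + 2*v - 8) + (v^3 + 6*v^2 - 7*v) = v^3 + 7*v^2 - 5*v - 8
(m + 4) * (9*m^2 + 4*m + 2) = 9*m^3 + 40*m^2 + 18*m + 8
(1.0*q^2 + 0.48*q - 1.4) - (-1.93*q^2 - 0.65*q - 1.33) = 2.93*q^2 + 1.13*q - 0.0699999999999998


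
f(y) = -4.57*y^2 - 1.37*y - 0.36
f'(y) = -9.14*y - 1.37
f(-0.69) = -1.59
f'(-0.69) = 4.94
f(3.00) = -45.60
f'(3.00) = -28.79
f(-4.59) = -90.35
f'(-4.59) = 40.58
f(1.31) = -10.00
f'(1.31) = -13.34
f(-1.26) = -5.89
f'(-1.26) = 10.15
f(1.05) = -6.84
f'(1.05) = -10.97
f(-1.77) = -12.25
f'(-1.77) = 14.81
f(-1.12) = -4.56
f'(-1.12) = 8.87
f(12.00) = -674.88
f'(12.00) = -111.05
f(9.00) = -382.86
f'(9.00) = -83.63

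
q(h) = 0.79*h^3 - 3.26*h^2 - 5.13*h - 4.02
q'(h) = 2.37*h^2 - 6.52*h - 5.13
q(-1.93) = -11.94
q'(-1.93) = 16.28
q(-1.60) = -7.39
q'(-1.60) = 11.37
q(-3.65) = -67.14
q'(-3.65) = 50.24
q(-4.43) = -113.95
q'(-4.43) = 70.26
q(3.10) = -27.72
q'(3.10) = -2.57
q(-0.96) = -2.80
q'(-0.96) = 3.31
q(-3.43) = -56.66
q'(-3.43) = 45.12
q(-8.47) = -674.48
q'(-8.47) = 220.12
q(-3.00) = -39.30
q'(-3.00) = 35.76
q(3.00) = -27.42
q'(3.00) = -3.36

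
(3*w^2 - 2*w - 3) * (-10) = -30*w^2 + 20*w + 30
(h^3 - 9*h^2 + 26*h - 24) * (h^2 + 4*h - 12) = h^5 - 5*h^4 - 22*h^3 + 188*h^2 - 408*h + 288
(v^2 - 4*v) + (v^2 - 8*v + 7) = 2*v^2 - 12*v + 7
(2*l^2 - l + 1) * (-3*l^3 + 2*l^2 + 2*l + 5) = -6*l^5 + 7*l^4 - l^3 + 10*l^2 - 3*l + 5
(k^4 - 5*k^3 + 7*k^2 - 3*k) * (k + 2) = k^5 - 3*k^4 - 3*k^3 + 11*k^2 - 6*k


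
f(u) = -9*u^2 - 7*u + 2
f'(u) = -18*u - 7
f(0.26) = -0.43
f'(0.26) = -11.68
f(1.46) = -27.40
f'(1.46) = -33.28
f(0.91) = -11.82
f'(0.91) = -23.38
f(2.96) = -97.57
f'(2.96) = -60.28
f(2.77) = -86.45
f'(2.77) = -56.86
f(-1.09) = -1.06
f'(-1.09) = 12.62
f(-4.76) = -168.60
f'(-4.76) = 78.68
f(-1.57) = -9.19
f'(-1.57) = 21.26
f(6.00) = -364.00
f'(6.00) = -115.00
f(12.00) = -1378.00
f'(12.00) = -223.00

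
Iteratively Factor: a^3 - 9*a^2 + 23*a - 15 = (a - 3)*(a^2 - 6*a + 5) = (a - 5)*(a - 3)*(a - 1)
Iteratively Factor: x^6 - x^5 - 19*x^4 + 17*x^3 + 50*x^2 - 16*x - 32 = (x + 1)*(x^5 - 2*x^4 - 17*x^3 + 34*x^2 + 16*x - 32) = (x + 1)^2*(x^4 - 3*x^3 - 14*x^2 + 48*x - 32) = (x - 2)*(x + 1)^2*(x^3 - x^2 - 16*x + 16) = (x - 4)*(x - 2)*(x + 1)^2*(x^2 + 3*x - 4) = (x - 4)*(x - 2)*(x + 1)^2*(x + 4)*(x - 1)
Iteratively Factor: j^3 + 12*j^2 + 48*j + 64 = (j + 4)*(j^2 + 8*j + 16) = (j + 4)^2*(j + 4)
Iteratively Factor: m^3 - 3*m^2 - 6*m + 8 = (m + 2)*(m^2 - 5*m + 4) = (m - 4)*(m + 2)*(m - 1)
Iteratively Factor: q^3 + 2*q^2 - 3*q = (q - 1)*(q^2 + 3*q) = q*(q - 1)*(q + 3)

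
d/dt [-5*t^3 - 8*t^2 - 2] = t*(-15*t - 16)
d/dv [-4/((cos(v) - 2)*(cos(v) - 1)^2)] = 4*(5 - 3*cos(v))*sin(v)/((cos(v) - 2)^2*(cos(v) - 1)^3)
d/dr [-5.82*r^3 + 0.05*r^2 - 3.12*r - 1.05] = -17.46*r^2 + 0.1*r - 3.12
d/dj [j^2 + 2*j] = 2*j + 2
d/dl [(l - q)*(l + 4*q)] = 2*l + 3*q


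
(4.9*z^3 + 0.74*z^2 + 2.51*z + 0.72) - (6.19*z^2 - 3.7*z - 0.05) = 4.9*z^3 - 5.45*z^2 + 6.21*z + 0.77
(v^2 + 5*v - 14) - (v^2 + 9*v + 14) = -4*v - 28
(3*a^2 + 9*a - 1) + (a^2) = 4*a^2 + 9*a - 1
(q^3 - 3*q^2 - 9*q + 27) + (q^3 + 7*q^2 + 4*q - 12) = 2*q^3 + 4*q^2 - 5*q + 15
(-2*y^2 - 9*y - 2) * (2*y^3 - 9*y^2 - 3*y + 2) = -4*y^5 + 83*y^3 + 41*y^2 - 12*y - 4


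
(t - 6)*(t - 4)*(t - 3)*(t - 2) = t^4 - 15*t^3 + 80*t^2 - 180*t + 144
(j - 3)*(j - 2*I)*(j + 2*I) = j^3 - 3*j^2 + 4*j - 12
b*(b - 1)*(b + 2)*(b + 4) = b^4 + 5*b^3 + 2*b^2 - 8*b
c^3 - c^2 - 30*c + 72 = (c - 4)*(c - 3)*(c + 6)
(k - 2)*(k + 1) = k^2 - k - 2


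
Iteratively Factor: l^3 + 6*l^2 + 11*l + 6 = (l + 2)*(l^2 + 4*l + 3) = (l + 2)*(l + 3)*(l + 1)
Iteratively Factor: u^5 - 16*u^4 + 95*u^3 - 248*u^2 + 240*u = (u - 4)*(u^4 - 12*u^3 + 47*u^2 - 60*u) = (u - 4)^2*(u^3 - 8*u^2 + 15*u) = u*(u - 4)^2*(u^2 - 8*u + 15) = u*(u - 5)*(u - 4)^2*(u - 3)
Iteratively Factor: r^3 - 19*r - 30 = (r - 5)*(r^2 + 5*r + 6) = (r - 5)*(r + 3)*(r + 2)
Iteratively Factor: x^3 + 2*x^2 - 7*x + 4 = (x + 4)*(x^2 - 2*x + 1) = (x - 1)*(x + 4)*(x - 1)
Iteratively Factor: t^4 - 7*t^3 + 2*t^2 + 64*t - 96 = (t - 2)*(t^3 - 5*t^2 - 8*t + 48) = (t - 4)*(t - 2)*(t^2 - t - 12) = (t - 4)*(t - 2)*(t + 3)*(t - 4)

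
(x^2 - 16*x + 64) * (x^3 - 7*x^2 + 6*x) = x^5 - 23*x^4 + 182*x^3 - 544*x^2 + 384*x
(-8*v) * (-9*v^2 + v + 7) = 72*v^3 - 8*v^2 - 56*v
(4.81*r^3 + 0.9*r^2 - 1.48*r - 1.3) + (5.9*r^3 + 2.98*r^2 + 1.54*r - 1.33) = 10.71*r^3 + 3.88*r^2 + 0.0600000000000001*r - 2.63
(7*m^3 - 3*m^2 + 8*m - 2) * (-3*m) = -21*m^4 + 9*m^3 - 24*m^2 + 6*m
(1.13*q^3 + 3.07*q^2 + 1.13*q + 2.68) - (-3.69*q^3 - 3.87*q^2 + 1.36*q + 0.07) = 4.82*q^3 + 6.94*q^2 - 0.23*q + 2.61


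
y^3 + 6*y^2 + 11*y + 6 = (y + 1)*(y + 2)*(y + 3)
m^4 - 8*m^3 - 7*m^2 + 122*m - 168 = (m - 7)*(m - 3)*(m - 2)*(m + 4)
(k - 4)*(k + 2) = k^2 - 2*k - 8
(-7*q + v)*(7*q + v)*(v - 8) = -49*q^2*v + 392*q^2 + v^3 - 8*v^2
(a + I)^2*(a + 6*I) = a^3 + 8*I*a^2 - 13*a - 6*I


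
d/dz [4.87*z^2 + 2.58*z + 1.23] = 9.74*z + 2.58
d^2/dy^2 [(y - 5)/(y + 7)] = -24/(y + 7)^3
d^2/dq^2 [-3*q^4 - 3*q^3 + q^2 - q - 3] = -36*q^2 - 18*q + 2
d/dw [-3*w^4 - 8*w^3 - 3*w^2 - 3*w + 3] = -12*w^3 - 24*w^2 - 6*w - 3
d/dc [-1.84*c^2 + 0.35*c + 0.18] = 0.35 - 3.68*c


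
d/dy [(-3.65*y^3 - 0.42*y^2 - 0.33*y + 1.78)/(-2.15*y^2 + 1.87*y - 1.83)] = (7.8475*y^4 - 13.651*y^3 + 18.5436*y^2 + 9.1912*y - 2.7247)/(4.6225*y^4 - 8.041*y^3 + 11.3659*y^2 - 6.8442*y + 3.3489)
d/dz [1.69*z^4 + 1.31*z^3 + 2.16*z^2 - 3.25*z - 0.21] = 6.76*z^3 + 3.93*z^2 + 4.32*z - 3.25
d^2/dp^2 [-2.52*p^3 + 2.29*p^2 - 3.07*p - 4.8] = 4.58 - 15.12*p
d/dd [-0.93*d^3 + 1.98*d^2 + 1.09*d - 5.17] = -2.79*d^2 + 3.96*d + 1.09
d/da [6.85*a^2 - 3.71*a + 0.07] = 13.7*a - 3.71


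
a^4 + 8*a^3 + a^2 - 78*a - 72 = (a - 3)*(a + 1)*(a + 4)*(a + 6)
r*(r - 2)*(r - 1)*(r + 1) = r^4 - 2*r^3 - r^2 + 2*r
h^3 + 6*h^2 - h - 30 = (h - 2)*(h + 3)*(h + 5)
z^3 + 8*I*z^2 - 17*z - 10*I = (z + I)*(z + 2*I)*(z + 5*I)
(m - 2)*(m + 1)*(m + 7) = m^3 + 6*m^2 - 9*m - 14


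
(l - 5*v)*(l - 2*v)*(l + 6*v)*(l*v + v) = l^4*v - l^3*v^2 + l^3*v - 32*l^2*v^3 - l^2*v^2 + 60*l*v^4 - 32*l*v^3 + 60*v^4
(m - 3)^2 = m^2 - 6*m + 9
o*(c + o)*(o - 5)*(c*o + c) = c^2*o^3 - 4*c^2*o^2 - 5*c^2*o + c*o^4 - 4*c*o^3 - 5*c*o^2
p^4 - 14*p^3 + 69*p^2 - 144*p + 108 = (p - 6)*(p - 3)^2*(p - 2)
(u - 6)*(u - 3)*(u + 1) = u^3 - 8*u^2 + 9*u + 18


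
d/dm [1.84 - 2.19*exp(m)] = -2.19*exp(m)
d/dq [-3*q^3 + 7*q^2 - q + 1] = -9*q^2 + 14*q - 1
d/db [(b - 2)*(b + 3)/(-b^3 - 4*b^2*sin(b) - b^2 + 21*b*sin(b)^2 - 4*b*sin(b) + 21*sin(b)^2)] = ((b - 2)*(b + 3)*(4*b^2*cos(b) + 3*b^2 + 8*b*sin(b) - 21*b*sin(2*b) + 4*b*cos(b) + 2*b - 21*sin(b)^2 + 4*sin(b) - 21*sin(2*b)) - (2*b + 1)*(b^3 + 4*b^2*sin(b) + b^2 - 21*b*sin(b)^2 + 4*b*sin(b) - 21*sin(b)^2))/((b + 1)^2*(b - 3*sin(b))^2*(b + 7*sin(b))^2)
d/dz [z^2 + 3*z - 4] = 2*z + 3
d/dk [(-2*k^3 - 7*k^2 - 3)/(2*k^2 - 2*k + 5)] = 2*(-2*k^4 + 4*k^3 - 8*k^2 - 29*k - 3)/(4*k^4 - 8*k^3 + 24*k^2 - 20*k + 25)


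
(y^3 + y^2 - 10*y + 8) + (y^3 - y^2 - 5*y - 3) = 2*y^3 - 15*y + 5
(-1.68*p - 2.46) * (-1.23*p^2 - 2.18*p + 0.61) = 2.0664*p^3 + 6.6882*p^2 + 4.338*p - 1.5006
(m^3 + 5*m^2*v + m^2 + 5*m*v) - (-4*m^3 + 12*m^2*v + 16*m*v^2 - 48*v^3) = 5*m^3 - 7*m^2*v + m^2 - 16*m*v^2 + 5*m*v + 48*v^3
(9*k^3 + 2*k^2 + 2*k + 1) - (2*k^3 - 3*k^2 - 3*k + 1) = 7*k^3 + 5*k^2 + 5*k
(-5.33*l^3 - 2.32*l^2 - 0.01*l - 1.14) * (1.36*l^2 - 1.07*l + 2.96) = -7.2488*l^5 + 2.5479*l^4 - 13.308*l^3 - 8.4069*l^2 + 1.1902*l - 3.3744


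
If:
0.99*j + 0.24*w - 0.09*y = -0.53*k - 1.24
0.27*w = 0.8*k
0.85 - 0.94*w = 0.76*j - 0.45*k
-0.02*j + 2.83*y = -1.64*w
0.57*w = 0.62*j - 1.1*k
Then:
No Solution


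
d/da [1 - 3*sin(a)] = -3*cos(a)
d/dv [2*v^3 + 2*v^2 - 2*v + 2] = 6*v^2 + 4*v - 2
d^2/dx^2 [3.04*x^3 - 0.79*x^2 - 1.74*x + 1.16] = 18.24*x - 1.58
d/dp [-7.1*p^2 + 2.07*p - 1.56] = 2.07 - 14.2*p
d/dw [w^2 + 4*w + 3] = 2*w + 4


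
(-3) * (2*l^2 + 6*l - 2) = -6*l^2 - 18*l + 6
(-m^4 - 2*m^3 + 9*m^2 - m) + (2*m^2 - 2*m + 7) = -m^4 - 2*m^3 + 11*m^2 - 3*m + 7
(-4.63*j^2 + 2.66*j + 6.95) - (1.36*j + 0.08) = -4.63*j^2 + 1.3*j + 6.87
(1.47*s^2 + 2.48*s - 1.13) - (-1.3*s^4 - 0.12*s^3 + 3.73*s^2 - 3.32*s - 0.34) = 1.3*s^4 + 0.12*s^3 - 2.26*s^2 + 5.8*s - 0.79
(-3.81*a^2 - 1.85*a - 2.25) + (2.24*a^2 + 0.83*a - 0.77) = -1.57*a^2 - 1.02*a - 3.02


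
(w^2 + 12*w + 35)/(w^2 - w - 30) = (w + 7)/(w - 6)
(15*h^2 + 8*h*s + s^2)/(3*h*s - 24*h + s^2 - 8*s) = (5*h + s)/(s - 8)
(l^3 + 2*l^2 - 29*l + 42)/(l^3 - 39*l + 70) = (l - 3)/(l - 5)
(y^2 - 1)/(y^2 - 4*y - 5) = (y - 1)/(y - 5)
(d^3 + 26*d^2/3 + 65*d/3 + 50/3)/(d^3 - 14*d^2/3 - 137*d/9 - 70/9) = 3*(d^2 + 7*d + 10)/(3*d^2 - 19*d - 14)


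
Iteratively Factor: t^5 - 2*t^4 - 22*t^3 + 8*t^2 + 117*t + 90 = (t + 3)*(t^4 - 5*t^3 - 7*t^2 + 29*t + 30) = (t + 2)*(t + 3)*(t^3 - 7*t^2 + 7*t + 15) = (t - 3)*(t + 2)*(t + 3)*(t^2 - 4*t - 5) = (t - 5)*(t - 3)*(t + 2)*(t + 3)*(t + 1)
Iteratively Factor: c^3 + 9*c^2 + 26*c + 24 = (c + 2)*(c^2 + 7*c + 12) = (c + 2)*(c + 3)*(c + 4)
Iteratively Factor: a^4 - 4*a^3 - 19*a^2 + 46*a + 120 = (a - 5)*(a^3 + a^2 - 14*a - 24) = (a - 5)*(a + 2)*(a^2 - a - 12) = (a - 5)*(a + 2)*(a + 3)*(a - 4)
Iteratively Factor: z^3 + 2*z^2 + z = (z + 1)*(z^2 + z) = z*(z + 1)*(z + 1)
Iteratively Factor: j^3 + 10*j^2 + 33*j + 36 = (j + 3)*(j^2 + 7*j + 12) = (j + 3)*(j + 4)*(j + 3)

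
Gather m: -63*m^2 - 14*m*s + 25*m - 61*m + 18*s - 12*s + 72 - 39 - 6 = -63*m^2 + m*(-14*s - 36) + 6*s + 27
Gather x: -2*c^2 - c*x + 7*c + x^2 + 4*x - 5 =-2*c^2 + 7*c + x^2 + x*(4 - c) - 5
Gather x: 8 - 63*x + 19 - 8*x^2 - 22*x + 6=-8*x^2 - 85*x + 33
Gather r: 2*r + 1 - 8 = 2*r - 7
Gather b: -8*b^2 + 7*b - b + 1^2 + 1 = -8*b^2 + 6*b + 2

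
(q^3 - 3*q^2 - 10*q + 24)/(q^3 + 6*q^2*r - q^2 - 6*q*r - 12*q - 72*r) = (q - 2)/(q + 6*r)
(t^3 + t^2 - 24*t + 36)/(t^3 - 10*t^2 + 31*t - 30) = (t + 6)/(t - 5)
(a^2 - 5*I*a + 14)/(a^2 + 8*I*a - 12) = (a - 7*I)/(a + 6*I)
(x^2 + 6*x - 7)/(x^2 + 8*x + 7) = (x - 1)/(x + 1)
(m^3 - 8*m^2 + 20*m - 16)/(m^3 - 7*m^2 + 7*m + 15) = (m^3 - 8*m^2 + 20*m - 16)/(m^3 - 7*m^2 + 7*m + 15)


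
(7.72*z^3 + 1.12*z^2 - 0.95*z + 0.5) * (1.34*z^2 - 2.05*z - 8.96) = 10.3448*z^5 - 14.3252*z^4 - 72.7402*z^3 - 7.4177*z^2 + 7.487*z - 4.48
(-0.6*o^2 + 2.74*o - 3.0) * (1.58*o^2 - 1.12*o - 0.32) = -0.948*o^4 + 5.0012*o^3 - 7.6168*o^2 + 2.4832*o + 0.96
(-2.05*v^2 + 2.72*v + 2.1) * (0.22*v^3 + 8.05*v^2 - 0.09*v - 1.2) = -0.451*v^5 - 15.9041*v^4 + 22.5425*v^3 + 19.1202*v^2 - 3.453*v - 2.52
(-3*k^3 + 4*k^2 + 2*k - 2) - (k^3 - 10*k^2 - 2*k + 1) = -4*k^3 + 14*k^2 + 4*k - 3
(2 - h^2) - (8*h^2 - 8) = 10 - 9*h^2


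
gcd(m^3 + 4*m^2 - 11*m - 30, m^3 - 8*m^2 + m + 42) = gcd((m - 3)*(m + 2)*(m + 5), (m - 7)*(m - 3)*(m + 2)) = m^2 - m - 6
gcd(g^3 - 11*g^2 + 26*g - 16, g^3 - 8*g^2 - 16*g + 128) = g - 8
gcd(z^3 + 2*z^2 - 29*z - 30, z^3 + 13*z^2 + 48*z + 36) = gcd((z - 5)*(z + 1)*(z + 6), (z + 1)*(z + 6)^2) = z^2 + 7*z + 6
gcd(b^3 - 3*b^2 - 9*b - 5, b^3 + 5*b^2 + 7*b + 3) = b^2 + 2*b + 1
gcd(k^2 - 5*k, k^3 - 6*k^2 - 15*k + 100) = k - 5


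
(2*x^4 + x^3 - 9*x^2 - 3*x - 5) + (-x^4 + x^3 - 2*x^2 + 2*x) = x^4 + 2*x^3 - 11*x^2 - x - 5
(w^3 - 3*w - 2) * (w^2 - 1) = w^5 - 4*w^3 - 2*w^2 + 3*w + 2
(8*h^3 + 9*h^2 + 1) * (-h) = -8*h^4 - 9*h^3 - h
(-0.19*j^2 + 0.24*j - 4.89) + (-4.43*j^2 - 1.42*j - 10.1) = -4.62*j^2 - 1.18*j - 14.99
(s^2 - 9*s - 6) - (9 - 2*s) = s^2 - 7*s - 15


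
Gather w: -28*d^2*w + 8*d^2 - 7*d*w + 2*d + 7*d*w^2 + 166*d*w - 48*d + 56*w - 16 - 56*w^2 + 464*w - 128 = 8*d^2 - 46*d + w^2*(7*d - 56) + w*(-28*d^2 + 159*d + 520) - 144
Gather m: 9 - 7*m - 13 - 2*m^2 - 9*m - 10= -2*m^2 - 16*m - 14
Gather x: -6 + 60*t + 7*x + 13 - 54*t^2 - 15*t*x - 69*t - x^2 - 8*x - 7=-54*t^2 - 9*t - x^2 + x*(-15*t - 1)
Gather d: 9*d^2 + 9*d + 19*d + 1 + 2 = 9*d^2 + 28*d + 3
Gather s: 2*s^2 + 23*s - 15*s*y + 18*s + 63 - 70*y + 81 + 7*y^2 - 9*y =2*s^2 + s*(41 - 15*y) + 7*y^2 - 79*y + 144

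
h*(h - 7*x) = h^2 - 7*h*x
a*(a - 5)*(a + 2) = a^3 - 3*a^2 - 10*a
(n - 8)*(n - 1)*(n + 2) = n^3 - 7*n^2 - 10*n + 16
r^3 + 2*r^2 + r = r*(r + 1)^2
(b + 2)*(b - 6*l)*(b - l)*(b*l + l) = b^4*l - 7*b^3*l^2 + 3*b^3*l + 6*b^2*l^3 - 21*b^2*l^2 + 2*b^2*l + 18*b*l^3 - 14*b*l^2 + 12*l^3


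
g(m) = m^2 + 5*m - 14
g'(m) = 2*m + 5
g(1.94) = -0.54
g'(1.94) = 8.88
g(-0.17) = -14.82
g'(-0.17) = 4.66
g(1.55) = -3.85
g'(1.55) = 8.10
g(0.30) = -12.41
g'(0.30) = 5.60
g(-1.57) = -19.39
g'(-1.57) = 1.86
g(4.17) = 24.24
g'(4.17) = 13.34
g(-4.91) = -14.44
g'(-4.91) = -4.82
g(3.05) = 10.55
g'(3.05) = 11.10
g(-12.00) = 70.00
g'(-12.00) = -19.00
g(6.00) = 52.00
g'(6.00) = 17.00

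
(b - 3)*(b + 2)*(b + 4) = b^3 + 3*b^2 - 10*b - 24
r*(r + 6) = r^2 + 6*r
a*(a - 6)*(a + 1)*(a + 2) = a^4 - 3*a^3 - 16*a^2 - 12*a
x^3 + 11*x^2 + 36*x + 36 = (x + 2)*(x + 3)*(x + 6)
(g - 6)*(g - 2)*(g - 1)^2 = g^4 - 10*g^3 + 29*g^2 - 32*g + 12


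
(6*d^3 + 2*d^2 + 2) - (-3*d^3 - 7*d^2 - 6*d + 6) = 9*d^3 + 9*d^2 + 6*d - 4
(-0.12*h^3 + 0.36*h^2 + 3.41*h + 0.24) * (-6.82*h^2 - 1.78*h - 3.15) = 0.8184*h^5 - 2.2416*h^4 - 23.519*h^3 - 8.8406*h^2 - 11.1687*h - 0.756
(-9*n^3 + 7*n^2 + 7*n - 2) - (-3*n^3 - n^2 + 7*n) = -6*n^3 + 8*n^2 - 2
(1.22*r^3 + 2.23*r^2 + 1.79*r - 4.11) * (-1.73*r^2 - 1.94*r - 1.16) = -2.1106*r^5 - 6.2247*r^4 - 8.8381*r^3 + 1.0509*r^2 + 5.897*r + 4.7676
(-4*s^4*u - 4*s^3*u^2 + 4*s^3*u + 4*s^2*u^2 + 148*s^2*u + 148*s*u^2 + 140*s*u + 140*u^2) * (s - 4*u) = -4*s^5*u + 12*s^4*u^2 + 4*s^4*u + 16*s^3*u^3 - 12*s^3*u^2 + 148*s^3*u - 16*s^2*u^3 - 444*s^2*u^2 + 140*s^2*u - 592*s*u^3 - 420*s*u^2 - 560*u^3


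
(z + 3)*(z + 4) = z^2 + 7*z + 12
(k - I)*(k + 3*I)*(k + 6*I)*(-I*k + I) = -I*k^4 + 8*k^3 + I*k^3 - 8*k^2 + 9*I*k^2 + 18*k - 9*I*k - 18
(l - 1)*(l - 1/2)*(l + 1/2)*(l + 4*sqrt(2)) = l^4 - l^3 + 4*sqrt(2)*l^3 - 4*sqrt(2)*l^2 - l^2/4 - sqrt(2)*l + l/4 + sqrt(2)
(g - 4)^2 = g^2 - 8*g + 16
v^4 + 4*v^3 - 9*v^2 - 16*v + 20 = (v - 2)*(v - 1)*(v + 2)*(v + 5)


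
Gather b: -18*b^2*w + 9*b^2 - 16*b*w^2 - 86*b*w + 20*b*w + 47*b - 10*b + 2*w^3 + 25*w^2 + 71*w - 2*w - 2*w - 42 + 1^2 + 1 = b^2*(9 - 18*w) + b*(-16*w^2 - 66*w + 37) + 2*w^3 + 25*w^2 + 67*w - 40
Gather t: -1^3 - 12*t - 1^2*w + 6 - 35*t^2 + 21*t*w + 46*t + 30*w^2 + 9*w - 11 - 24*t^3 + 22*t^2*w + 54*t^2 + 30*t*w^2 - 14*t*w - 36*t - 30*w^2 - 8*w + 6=-24*t^3 + t^2*(22*w + 19) + t*(30*w^2 + 7*w - 2)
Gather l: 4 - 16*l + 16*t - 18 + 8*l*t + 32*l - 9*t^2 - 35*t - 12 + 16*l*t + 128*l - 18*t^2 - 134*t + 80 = l*(24*t + 144) - 27*t^2 - 153*t + 54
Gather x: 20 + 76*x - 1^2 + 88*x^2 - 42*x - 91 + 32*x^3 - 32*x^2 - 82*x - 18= 32*x^3 + 56*x^2 - 48*x - 90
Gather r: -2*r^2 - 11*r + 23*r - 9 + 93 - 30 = -2*r^2 + 12*r + 54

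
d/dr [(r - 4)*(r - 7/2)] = 2*r - 15/2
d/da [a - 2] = 1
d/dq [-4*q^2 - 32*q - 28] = -8*q - 32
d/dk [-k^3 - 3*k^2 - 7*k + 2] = -3*k^2 - 6*k - 7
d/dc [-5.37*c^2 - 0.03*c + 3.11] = -10.74*c - 0.03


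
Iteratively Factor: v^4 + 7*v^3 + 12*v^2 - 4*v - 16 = (v + 2)*(v^3 + 5*v^2 + 2*v - 8) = (v + 2)^2*(v^2 + 3*v - 4) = (v + 2)^2*(v + 4)*(v - 1)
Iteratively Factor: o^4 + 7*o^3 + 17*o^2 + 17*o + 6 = (o + 3)*(o^3 + 4*o^2 + 5*o + 2) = (o + 2)*(o + 3)*(o^2 + 2*o + 1) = (o + 1)*(o + 2)*(o + 3)*(o + 1)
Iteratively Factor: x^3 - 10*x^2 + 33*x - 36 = (x - 4)*(x^2 - 6*x + 9) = (x - 4)*(x - 3)*(x - 3)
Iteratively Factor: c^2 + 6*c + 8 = (c + 2)*(c + 4)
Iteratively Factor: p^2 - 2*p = (p)*(p - 2)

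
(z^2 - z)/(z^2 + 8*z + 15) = z*(z - 1)/(z^2 + 8*z + 15)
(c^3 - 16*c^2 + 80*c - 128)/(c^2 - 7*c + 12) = (c^2 - 12*c + 32)/(c - 3)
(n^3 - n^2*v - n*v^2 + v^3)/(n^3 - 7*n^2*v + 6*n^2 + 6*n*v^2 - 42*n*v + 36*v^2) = (-n^2 + v^2)/(-n^2 + 6*n*v - 6*n + 36*v)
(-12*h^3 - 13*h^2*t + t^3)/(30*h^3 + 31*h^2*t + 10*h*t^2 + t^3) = (-4*h^2 - 3*h*t + t^2)/(10*h^2 + 7*h*t + t^2)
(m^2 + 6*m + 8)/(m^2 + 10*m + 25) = (m^2 + 6*m + 8)/(m^2 + 10*m + 25)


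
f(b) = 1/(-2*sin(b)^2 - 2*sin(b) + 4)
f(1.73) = 13.24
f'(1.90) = -18.68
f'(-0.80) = -0.03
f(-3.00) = 0.24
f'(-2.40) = 0.03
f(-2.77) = 0.22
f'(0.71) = 1.02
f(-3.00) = 0.24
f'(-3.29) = -0.19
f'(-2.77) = -0.03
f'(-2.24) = 0.04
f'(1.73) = -165.21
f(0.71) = 0.54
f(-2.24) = 0.23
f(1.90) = 3.16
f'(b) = (4*sin(b)*cos(b) + 2*cos(b))/(-2*sin(b)^2 - 2*sin(b) + 4)^2 = (2*sin(b) + 1)*cos(b)/(2*(sin(b)^2 + sin(b) - 2)^2)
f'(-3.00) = -0.08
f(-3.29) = 0.27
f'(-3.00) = -0.08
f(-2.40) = 0.23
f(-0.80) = 0.23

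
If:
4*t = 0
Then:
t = 0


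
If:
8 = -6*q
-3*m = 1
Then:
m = -1/3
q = -4/3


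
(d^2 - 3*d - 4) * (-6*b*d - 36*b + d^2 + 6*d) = -6*b*d^3 - 18*b*d^2 + 132*b*d + 144*b + d^4 + 3*d^3 - 22*d^2 - 24*d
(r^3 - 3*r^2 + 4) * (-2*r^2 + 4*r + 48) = -2*r^5 + 10*r^4 + 36*r^3 - 152*r^2 + 16*r + 192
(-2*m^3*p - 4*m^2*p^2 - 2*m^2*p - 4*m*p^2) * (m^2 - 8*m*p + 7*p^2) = -2*m^5*p + 12*m^4*p^2 - 2*m^4*p + 18*m^3*p^3 + 12*m^3*p^2 - 28*m^2*p^4 + 18*m^2*p^3 - 28*m*p^4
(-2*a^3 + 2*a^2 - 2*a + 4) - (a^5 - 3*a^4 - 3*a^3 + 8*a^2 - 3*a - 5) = -a^5 + 3*a^4 + a^3 - 6*a^2 + a + 9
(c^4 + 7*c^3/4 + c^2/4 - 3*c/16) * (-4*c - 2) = -4*c^5 - 9*c^4 - 9*c^3/2 + c^2/4 + 3*c/8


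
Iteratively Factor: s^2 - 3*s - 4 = (s - 4)*(s + 1)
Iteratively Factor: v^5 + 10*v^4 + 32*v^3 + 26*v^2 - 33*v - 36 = (v + 4)*(v^4 + 6*v^3 + 8*v^2 - 6*v - 9) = (v + 3)*(v + 4)*(v^3 + 3*v^2 - v - 3) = (v + 3)^2*(v + 4)*(v^2 - 1) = (v - 1)*(v + 3)^2*(v + 4)*(v + 1)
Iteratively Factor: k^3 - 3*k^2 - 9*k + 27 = (k + 3)*(k^2 - 6*k + 9) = (k - 3)*(k + 3)*(k - 3)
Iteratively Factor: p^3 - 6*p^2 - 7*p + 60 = (p - 4)*(p^2 - 2*p - 15) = (p - 4)*(p + 3)*(p - 5)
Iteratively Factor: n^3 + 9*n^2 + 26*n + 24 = (n + 4)*(n^2 + 5*n + 6) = (n + 2)*(n + 4)*(n + 3)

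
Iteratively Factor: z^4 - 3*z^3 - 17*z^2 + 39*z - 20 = (z - 1)*(z^3 - 2*z^2 - 19*z + 20) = (z - 5)*(z - 1)*(z^2 + 3*z - 4) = (z - 5)*(z - 1)*(z + 4)*(z - 1)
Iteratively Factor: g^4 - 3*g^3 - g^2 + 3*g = (g - 1)*(g^3 - 2*g^2 - 3*g) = g*(g - 1)*(g^2 - 2*g - 3) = g*(g - 3)*(g - 1)*(g + 1)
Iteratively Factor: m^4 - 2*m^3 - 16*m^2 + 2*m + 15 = (m + 1)*(m^3 - 3*m^2 - 13*m + 15) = (m - 5)*(m + 1)*(m^2 + 2*m - 3) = (m - 5)*(m - 1)*(m + 1)*(m + 3)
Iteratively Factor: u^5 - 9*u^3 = (u)*(u^4 - 9*u^2) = u^2*(u^3 - 9*u) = u^2*(u - 3)*(u^2 + 3*u) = u^2*(u - 3)*(u + 3)*(u)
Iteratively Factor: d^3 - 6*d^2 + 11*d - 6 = (d - 3)*(d^2 - 3*d + 2) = (d - 3)*(d - 2)*(d - 1)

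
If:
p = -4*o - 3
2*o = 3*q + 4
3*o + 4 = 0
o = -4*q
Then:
No Solution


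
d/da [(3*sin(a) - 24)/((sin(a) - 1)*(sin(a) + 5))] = 3*(16*sin(a) + cos(a)^2 + 26)*cos(a)/((sin(a) - 1)^2*(sin(a) + 5)^2)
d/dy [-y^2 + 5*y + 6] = 5 - 2*y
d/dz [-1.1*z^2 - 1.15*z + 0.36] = -2.2*z - 1.15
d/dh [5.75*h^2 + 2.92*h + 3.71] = 11.5*h + 2.92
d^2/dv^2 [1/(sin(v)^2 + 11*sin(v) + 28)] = (-4*sin(v)^4 - 33*sin(v)^3 - 3*sin(v)^2 + 374*sin(v) + 186)/(sin(v)^2 + 11*sin(v) + 28)^3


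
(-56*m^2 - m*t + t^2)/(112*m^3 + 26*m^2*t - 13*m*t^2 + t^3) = (7*m + t)/(-14*m^2 - 5*m*t + t^2)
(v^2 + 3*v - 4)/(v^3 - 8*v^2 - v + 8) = (v + 4)/(v^2 - 7*v - 8)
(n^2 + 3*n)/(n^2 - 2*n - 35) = n*(n + 3)/(n^2 - 2*n - 35)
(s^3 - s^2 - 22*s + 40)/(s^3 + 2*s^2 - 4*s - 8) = (s^2 + s - 20)/(s^2 + 4*s + 4)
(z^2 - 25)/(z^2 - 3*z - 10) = (z + 5)/(z + 2)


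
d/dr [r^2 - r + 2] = 2*r - 1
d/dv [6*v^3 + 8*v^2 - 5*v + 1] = 18*v^2 + 16*v - 5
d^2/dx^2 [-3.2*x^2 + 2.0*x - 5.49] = -6.40000000000000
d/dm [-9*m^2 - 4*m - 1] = -18*m - 4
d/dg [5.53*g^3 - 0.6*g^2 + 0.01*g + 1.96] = 16.59*g^2 - 1.2*g + 0.01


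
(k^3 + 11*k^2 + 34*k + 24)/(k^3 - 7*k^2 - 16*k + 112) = (k^2 + 7*k + 6)/(k^2 - 11*k + 28)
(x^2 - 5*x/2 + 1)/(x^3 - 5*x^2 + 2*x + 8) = (x - 1/2)/(x^2 - 3*x - 4)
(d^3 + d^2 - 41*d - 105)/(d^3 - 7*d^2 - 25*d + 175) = (d + 3)/(d - 5)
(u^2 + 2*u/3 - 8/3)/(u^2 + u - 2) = (u - 4/3)/(u - 1)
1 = 1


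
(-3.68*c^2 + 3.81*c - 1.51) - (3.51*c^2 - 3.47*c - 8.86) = -7.19*c^2 + 7.28*c + 7.35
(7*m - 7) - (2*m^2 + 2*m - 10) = -2*m^2 + 5*m + 3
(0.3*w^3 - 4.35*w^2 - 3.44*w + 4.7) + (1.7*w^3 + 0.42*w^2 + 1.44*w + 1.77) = 2.0*w^3 - 3.93*w^2 - 2.0*w + 6.47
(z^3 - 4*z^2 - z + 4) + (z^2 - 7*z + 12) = z^3 - 3*z^2 - 8*z + 16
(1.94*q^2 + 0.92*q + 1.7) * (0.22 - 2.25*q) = -4.365*q^3 - 1.6432*q^2 - 3.6226*q + 0.374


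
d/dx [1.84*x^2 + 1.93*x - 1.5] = 3.68*x + 1.93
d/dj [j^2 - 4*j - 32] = 2*j - 4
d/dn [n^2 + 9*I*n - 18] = 2*n + 9*I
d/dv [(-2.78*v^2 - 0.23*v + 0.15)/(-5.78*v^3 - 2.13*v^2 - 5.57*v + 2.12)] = (-16.0684*v^4 - 2.6588*v^3 + 17.5957*v^2 - 11.1482*v + 0.3479)/(33.4084*v^6 + 24.6228*v^5 + 68.9261*v^4 - 0.779*v^3 + 21.9937*v^2 - 23.6168*v + 4.4944)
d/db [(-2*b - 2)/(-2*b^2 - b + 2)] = 2*(2*b^2 + b - (b + 1)*(4*b + 1) - 2)/(2*b^2 + b - 2)^2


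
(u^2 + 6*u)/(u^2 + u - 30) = u/(u - 5)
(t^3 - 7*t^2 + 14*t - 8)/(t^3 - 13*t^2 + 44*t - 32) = (t - 2)/(t - 8)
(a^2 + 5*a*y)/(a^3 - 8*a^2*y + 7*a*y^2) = (a + 5*y)/(a^2 - 8*a*y + 7*y^2)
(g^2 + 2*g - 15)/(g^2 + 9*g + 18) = (g^2 + 2*g - 15)/(g^2 + 9*g + 18)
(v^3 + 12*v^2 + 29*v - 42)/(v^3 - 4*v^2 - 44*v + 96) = (v^2 + 6*v - 7)/(v^2 - 10*v + 16)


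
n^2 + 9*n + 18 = (n + 3)*(n + 6)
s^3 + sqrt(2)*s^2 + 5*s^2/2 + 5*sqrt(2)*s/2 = s*(s + 5/2)*(s + sqrt(2))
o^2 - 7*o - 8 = (o - 8)*(o + 1)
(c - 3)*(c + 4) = c^2 + c - 12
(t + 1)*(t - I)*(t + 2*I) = t^3 + t^2 + I*t^2 + 2*t + I*t + 2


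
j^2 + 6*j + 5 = (j + 1)*(j + 5)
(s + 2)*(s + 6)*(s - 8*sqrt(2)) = s^3 - 8*sqrt(2)*s^2 + 8*s^2 - 64*sqrt(2)*s + 12*s - 96*sqrt(2)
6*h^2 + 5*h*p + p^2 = (2*h + p)*(3*h + p)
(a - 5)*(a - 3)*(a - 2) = a^3 - 10*a^2 + 31*a - 30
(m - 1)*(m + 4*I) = m^2 - m + 4*I*m - 4*I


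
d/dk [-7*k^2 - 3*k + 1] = -14*k - 3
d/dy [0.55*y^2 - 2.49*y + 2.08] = 1.1*y - 2.49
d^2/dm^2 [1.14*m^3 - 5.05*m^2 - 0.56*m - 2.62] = 6.84*m - 10.1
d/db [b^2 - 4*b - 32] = 2*b - 4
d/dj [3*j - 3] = 3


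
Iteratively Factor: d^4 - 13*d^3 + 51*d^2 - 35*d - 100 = (d - 5)*(d^3 - 8*d^2 + 11*d + 20) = (d - 5)*(d + 1)*(d^2 - 9*d + 20) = (d - 5)*(d - 4)*(d + 1)*(d - 5)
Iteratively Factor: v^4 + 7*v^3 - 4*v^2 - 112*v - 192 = (v + 4)*(v^3 + 3*v^2 - 16*v - 48) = (v + 4)^2*(v^2 - v - 12) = (v - 4)*(v + 4)^2*(v + 3)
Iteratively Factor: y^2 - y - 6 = (y - 3)*(y + 2)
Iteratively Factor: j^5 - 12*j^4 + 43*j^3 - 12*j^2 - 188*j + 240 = (j + 2)*(j^4 - 14*j^3 + 71*j^2 - 154*j + 120) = (j - 5)*(j + 2)*(j^3 - 9*j^2 + 26*j - 24) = (j - 5)*(j - 4)*(j + 2)*(j^2 - 5*j + 6) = (j - 5)*(j - 4)*(j - 3)*(j + 2)*(j - 2)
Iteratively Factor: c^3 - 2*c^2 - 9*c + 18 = (c + 3)*(c^2 - 5*c + 6) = (c - 2)*(c + 3)*(c - 3)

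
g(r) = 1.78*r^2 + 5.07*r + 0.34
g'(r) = 3.56*r + 5.07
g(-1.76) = -3.07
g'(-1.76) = -1.20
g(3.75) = 44.38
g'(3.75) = 18.42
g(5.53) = 82.81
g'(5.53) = 24.76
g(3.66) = 42.74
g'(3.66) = 18.10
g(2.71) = 27.15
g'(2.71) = 14.72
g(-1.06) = -3.03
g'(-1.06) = 1.30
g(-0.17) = -0.47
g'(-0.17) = 4.46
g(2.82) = 28.79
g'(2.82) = 15.11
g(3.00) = 31.57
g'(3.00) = 15.75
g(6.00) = 94.84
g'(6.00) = 26.43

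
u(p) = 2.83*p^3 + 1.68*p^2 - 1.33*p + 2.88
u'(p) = 8.49*p^2 + 3.36*p - 1.33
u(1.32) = 10.56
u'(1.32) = 17.90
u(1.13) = 7.61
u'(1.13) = 13.31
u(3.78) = 174.71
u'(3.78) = 132.68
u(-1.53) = -1.29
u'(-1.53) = 13.40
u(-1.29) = 1.32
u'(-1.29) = 8.46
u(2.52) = 55.49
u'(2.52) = 61.05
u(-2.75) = -39.61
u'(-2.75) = 53.64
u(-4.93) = -288.83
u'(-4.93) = 188.45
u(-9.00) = -1912.14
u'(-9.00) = 656.12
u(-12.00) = -4629.48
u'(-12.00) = 1180.91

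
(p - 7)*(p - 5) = p^2 - 12*p + 35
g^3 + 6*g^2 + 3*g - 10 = (g - 1)*(g + 2)*(g + 5)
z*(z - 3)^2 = z^3 - 6*z^2 + 9*z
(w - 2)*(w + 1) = w^2 - w - 2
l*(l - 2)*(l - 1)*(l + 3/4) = l^4 - 9*l^3/4 - l^2/4 + 3*l/2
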